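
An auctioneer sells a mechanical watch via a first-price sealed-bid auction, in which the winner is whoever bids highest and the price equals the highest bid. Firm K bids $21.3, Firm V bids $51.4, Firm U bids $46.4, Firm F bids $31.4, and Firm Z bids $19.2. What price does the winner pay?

Ordered from highest: Firm V $51.4; Firm U $46.4; Firm F $31.4; Firm K $21.3; Firm Z $19.2.
Firm V is the highest bidder, so Firm V wins.
Under the first-price rule, the price is the highest bid: $51.4.

Price paid: $51.4.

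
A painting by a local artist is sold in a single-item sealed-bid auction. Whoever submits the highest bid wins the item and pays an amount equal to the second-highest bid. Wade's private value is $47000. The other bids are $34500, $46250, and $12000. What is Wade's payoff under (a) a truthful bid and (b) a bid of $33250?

The highest competing bid is $46250.
Bidding truthfully at $47000: Wade has the top bid, wins, and pays the second-highest bid $46250. Payoff = $47000 − $46250 = $750.
Bidding $33250: the top bid is $46250 (a rival), so Wade loses. Payoff = $0.

Truthful: $750; alternative: $0.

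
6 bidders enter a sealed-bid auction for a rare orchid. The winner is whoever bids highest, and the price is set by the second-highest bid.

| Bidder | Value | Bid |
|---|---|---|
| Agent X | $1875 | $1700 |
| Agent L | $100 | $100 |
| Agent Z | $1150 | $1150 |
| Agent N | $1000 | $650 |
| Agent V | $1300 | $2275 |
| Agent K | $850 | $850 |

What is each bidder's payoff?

Bids in descending order: Agent V $2275; Agent X $1700; Agent Z $1150; Agent K $850; Agent N $650; Agent L $100.
Agent V has the top bid and wins; the price is the second-highest bid, $1700.
Agent V's payoff = $1300 − $1700 = -$400. All other bidders lose, so their payoff is 0.

Agent X $0, Agent L $0, Agent Z $0, Agent N $0, Agent V -$400, Agent K $0.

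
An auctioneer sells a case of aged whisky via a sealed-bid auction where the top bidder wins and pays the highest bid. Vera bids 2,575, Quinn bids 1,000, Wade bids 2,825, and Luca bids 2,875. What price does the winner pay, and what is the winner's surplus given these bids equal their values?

The winner pays 2,875 for a surplus of 0.

Bids in descending order: Luca 2,875; Wade 2,825; Vera 2,575; Quinn 1,000.
Luca is the highest bidder, so Luca wins.
Under the first-price rule, the price is the highest bid: 2,875.
Surplus = 2,875 − 2,875 = 0.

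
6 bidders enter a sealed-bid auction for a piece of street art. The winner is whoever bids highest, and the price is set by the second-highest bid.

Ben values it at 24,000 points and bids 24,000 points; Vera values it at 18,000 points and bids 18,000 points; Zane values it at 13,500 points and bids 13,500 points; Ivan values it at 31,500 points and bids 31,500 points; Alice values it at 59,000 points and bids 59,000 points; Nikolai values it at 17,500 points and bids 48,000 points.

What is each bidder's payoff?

Payoffs: Ben 0 points, Vera 0 points, Zane 0 points, Ivan 0 points, Alice 11,000 points, Nikolai 0 points.

Bids in descending order: Alice 59,000 points; Nikolai 48,000 points; Ivan 31,500 points; Ben 24,000 points; Vera 18,000 points; Zane 13,500 points.
Alice has the top bid and wins; the price is the second-highest bid, 48,000 points.
Alice's payoff = 59,000 points − 48,000 points = 11,000 points. All other bidders lose, so their payoff is 0.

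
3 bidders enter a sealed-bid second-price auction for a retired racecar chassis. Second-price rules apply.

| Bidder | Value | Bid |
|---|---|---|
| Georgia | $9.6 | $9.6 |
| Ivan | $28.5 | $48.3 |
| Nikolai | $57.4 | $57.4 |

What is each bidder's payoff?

Georgia $0.0, Ivan $0.0, Nikolai $9.1.

Ordered from highest: Nikolai $57.4 > Ivan $48.3 > Georgia $9.6.
Nikolai has the top bid and wins; the price is the second-highest bid, $48.3.
Nikolai's payoff = $57.4 − $48.3 = $9.1. All other bidders lose, so their payoff is 0.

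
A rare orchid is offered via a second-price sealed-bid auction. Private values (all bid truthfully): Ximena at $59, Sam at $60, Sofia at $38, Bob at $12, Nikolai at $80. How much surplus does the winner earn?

Ordered from highest: Nikolai $80 > Sam $60 > Ximena $59 > Sofia $38 > Bob $12.
Nikolai wins with the top bid and pays the second-highest, $60.
Surplus = $80 − $60 = $20.

$20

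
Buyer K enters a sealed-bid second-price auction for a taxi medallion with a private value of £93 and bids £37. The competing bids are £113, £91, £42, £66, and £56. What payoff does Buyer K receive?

Highest competing bid: £113.
Buyer K's bid £37 is not the highest, so Buyer K loses, pays nothing, and earns zero payoff.

Buyer K's payoff: £0.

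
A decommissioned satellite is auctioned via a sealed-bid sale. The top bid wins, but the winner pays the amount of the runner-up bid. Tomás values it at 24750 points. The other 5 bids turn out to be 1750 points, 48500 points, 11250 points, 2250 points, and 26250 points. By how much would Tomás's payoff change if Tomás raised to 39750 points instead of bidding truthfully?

The highest competing bid is 48500 points.
Bidding truthfully at 24750 points: the top bid is 48500 points (a rival), so Tomás loses. Payoff = 0 points.
Bidding 39750 points: the top bid is 48500 points (a rival), so Tomás loses. Payoff = 0 points.
Change = 0 points − 0 points = 0 points.
The bid only affects whether you win, not the price — here both bids land on the same side of the top rival bid, so the deviation is payoff-neutral.

Change in payoff: 0 points.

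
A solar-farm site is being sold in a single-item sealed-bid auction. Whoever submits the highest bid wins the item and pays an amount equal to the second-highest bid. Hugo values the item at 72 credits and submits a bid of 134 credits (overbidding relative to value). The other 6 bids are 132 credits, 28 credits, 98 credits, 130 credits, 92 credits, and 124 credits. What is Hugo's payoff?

Payoff = -60 credits.

Highest competing bid: 132 credits.
Hugo's bid 134 credits is the highest overall, so Hugo wins and pays the second-highest bid, 132 credits.
Payoff = value − price = 72 credits − 132 credits = -60 credits.
Overbidding won the item at a price above value — truthful bidding would have avoided this loss.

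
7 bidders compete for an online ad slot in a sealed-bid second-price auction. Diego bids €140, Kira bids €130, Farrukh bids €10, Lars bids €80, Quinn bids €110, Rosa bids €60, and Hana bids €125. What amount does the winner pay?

Price paid: €130.

Sorted high to low: Diego €140 > Kira €130 > Hana €125 > Quinn €110 > Lars €80 > Rosa €60 > Farrukh €10.
Diego has the highest bid, so Diego wins.
The second-highest bid is €130, so that is what Diego pays.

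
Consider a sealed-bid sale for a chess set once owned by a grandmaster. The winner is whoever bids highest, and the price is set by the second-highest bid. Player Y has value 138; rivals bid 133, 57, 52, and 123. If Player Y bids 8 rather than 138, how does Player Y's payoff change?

The highest competing bid is 133.
Bidding truthfully at 138: Player Y has the top bid, wins, and pays the second-highest bid 133. Payoff = 138 − 133 = 5.
Bidding 8: the top bid is 133 (a rival), so Player Y loses. Payoff = 0.
Change = 0 − 5 = -5.
Deviating from a truthful bid can only lose payoff in a second-price auction — never gain.

Change in payoff: -5.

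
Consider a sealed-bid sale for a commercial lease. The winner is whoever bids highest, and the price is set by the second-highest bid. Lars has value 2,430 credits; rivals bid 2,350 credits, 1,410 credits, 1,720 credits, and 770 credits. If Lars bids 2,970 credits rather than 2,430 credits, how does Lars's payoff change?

The highest competing bid is 2,350 credits.
Bidding truthfully at 2,430 credits: Lars has the top bid, wins, and pays the second-highest bid 2,350 credits. Payoff = 2,430 credits − 2,350 credits = 80 credits.
Bidding 2,970 credits: Lars has the top bid, wins, and pays the second-highest bid 2,350 credits. Payoff = 2,430 credits − 2,350 credits = 80 credits.
Change = 80 credits − 80 credits = 0 credits.

Change in payoff: 0 credits.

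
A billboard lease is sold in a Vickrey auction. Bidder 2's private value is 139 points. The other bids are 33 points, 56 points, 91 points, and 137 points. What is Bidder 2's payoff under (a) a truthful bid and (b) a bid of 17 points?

The highest competing bid is 137 points.
Bidding truthfully at 139 points: Bidder 2 has the top bid, wins, and pays the second-highest bid 137 points. Payoff = 139 points − 137 points = 2 points.
Bidding 17 points: the top bid is 137 points (a rival), so Bidder 2 loses. Payoff = 0 points.

Truthful: 2 points; alternative: 0 points.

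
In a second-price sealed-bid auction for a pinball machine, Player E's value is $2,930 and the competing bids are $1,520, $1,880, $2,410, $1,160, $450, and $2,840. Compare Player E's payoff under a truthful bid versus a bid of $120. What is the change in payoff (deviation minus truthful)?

The highest competing bid is $2,840.
Bidding truthfully at $2,930: Player E has the top bid, wins, and pays the second-highest bid $2,840. Payoff = $2,930 − $2,840 = $90.
Bidding $120: the top bid is $2,840 (a rival), so Player E loses. Payoff = $0.
Change = $0 − $90 = -$90.
This is the dominant-strategy logic: truthful bidding weakly beats any alternative.

Payoff change: -$90.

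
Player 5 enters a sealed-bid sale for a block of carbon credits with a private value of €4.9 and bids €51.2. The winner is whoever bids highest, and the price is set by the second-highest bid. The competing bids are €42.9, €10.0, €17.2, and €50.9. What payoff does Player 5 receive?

Highest competing bid: €50.9.
Player 5's bid €51.2 is the highest overall, so Player 5 wins and pays the second-highest bid, €50.9.
Payoff = value − price = €4.9 − €50.9 = -€46.0.

-€46.0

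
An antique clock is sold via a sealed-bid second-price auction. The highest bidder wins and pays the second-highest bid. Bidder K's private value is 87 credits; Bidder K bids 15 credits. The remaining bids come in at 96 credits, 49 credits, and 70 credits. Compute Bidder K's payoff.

Highest competing bid: 96 credits.
Bidder K's bid 15 credits is not the highest, so Bidder K loses, pays nothing, and earns zero payoff.

0 credits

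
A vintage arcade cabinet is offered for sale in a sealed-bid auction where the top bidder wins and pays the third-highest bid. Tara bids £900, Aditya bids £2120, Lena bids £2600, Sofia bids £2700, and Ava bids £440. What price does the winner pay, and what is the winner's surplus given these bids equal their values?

Ordered from highest: Sofia £2700, then Lena £2600, then Aditya £2120, then Tara £900, then Ava £440.
Sofia is the highest bidder, so Sofia wins.
Under the third-price rule, the price is the third-highest bid: £2120.
Surplus = £2700 − £2120 = £580.

The winner pays £2120 for a surplus of £580.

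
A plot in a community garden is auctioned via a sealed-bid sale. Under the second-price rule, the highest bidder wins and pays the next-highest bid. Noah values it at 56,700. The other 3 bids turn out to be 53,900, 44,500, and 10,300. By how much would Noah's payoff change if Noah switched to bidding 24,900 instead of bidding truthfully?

The highest competing bid is 53,900.
Bidding truthfully at 56,700: Noah has the top bid, wins, and pays the second-highest bid 53,900. Payoff = 56,700 − 53,900 = 2,800.
Bidding 24,900: the top bid is 53,900 (a rival), so Noah loses. Payoff = 0.
Change = 0 − 2,800 = -2,800.

Change in payoff: -2,800.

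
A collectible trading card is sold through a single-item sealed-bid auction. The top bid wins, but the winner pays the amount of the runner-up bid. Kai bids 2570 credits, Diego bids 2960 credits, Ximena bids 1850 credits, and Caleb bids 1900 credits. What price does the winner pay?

2570 credits

Ranking the bids: Diego 2960 credits; Kai 2570 credits; Caleb 1900 credits; Ximena 1850 credits.
Diego has the highest bid, so Diego wins.
The second-highest bid is 2570 credits, so that is what Diego pays.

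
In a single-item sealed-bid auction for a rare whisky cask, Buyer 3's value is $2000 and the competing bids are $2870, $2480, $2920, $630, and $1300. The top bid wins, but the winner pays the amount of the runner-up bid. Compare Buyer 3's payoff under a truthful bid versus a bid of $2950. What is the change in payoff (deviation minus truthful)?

Change in payoff: -$920.

The highest competing bid is $2920.
Bidding truthfully at $2000: the top bid is $2920 (a rival), so Buyer 3 loses. Payoff = $0.
Bidding $2950: Buyer 3 has the top bid, wins, and pays the second-highest bid $2920. Payoff = $2000 − $2920 = -$920.
Change = -$920 − $0 = -$920.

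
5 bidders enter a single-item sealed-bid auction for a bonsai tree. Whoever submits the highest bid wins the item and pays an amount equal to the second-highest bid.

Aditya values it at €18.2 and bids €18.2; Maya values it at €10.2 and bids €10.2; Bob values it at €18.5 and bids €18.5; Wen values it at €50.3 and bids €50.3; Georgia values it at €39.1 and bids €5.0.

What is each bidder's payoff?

Ranking the bids: Wen €50.3; Bob €18.5; Aditya €18.2; Maya €10.2; Georgia €5.0.
Wen has the top bid and wins; the price is the second-highest bid, €18.5.
Wen's payoff = €50.3 − €18.5 = €31.8. All other bidders lose, so their payoff is 0.

Payoffs: Aditya €0.0, Maya €0.0, Bob €0.0, Wen €31.8, Georgia €0.0.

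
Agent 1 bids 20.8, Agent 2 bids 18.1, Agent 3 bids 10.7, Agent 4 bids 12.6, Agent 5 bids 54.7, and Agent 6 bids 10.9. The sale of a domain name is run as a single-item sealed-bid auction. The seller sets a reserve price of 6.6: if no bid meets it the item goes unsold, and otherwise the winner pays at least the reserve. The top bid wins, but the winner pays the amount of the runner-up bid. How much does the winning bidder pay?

Price paid: 20.8.

Ranking the bids: Agent 5 54.7 > Agent 1 20.8 > Agent 2 18.1 > Agent 4 12.6 > Agent 6 10.9 > Agent 3 10.7.
Agent 5 has the highest bid, so Agent 5 wins.
The second-highest bid is 20.8, which exceeds the reserve, so that sets the price.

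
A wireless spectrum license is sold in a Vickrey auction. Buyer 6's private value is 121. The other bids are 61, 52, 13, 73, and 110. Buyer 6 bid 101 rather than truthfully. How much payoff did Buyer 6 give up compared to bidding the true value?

The highest competing bid is 110.
Bidding truthfully at 121: Buyer 6 has the top bid, wins, and pays the second-highest bid 110. Payoff = 121 − 110 = 11.
Bidding 101: the top bid is 110 (a rival), so Buyer 6 loses. Payoff = 0.
Regret = truthful payoff − actual payoff = 11 − 0 = 11.
Deviating from a truthful bid can only lose payoff in a second-price auction — never gain.

Payoff forgone: 11.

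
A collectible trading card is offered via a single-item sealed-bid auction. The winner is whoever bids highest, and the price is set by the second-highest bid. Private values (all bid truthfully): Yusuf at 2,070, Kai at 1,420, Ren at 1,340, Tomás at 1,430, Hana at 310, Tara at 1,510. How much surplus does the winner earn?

560

Ordered from highest: Yusuf 2,070 > Tara 1,510 > Tomás 1,430 > Kai 1,420 > Ren 1,340 > Hana 310.
Yusuf wins with the top bid and pays the second-highest, 1,510.
Surplus = 2,070 − 1,510 = 560.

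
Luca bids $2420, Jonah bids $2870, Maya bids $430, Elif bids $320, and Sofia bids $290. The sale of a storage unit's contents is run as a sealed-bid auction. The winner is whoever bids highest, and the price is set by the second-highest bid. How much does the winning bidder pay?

Ranking the bids: Jonah $2870 > Luca $2420 > Maya $430 > Elif $320 > Sofia $290.
Jonah has the highest bid, so Jonah wins.
The second-highest bid is $2420, so that is what Jonah pays.

$2420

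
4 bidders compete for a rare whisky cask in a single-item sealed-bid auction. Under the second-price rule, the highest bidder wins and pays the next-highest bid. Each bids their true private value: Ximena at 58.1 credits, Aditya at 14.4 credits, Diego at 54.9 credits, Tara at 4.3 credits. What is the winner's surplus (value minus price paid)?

Ordered from highest: Ximena 58.1 credits, then Diego 54.9 credits, then Aditya 14.4 credits, then Tara 4.3 credits.
Ximena wins with the top bid and pays the second-highest, 54.9 credits.
Surplus = 58.1 credits − 54.9 credits = 3.2 credits.

Winner's surplus: 3.2 credits.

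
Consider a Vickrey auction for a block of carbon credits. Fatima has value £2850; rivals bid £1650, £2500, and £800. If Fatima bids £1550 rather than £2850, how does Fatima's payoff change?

The highest competing bid is £2500.
Bidding truthfully at £2850: Fatima has the top bid, wins, and pays the second-highest bid £2500. Payoff = £2850 − £2500 = £350.
Bidding £1550: the top bid is £2500 (a rival), so Fatima loses. Payoff = £0.
Change = £0 − £350 = -£350.

-£350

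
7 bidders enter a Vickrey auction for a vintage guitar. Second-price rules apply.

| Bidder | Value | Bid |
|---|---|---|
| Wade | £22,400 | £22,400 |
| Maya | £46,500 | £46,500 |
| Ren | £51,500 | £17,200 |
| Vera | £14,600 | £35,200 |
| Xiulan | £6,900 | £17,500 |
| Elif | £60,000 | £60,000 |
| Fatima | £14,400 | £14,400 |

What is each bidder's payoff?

Payoffs: Wade £0, Maya £0, Ren £0, Vera £0, Xiulan £0, Elif £13,500, Fatima £0.

Sorted high to low: Elif £60,000; Maya £46,500; Vera £35,200; Wade £22,400; Xiulan £17,500; Ren £17,200; Fatima £14,400.
Elif has the top bid and wins; the price is the second-highest bid, £46,500.
Elif's payoff = £60,000 − £46,500 = £13,500. All other bidders lose, so their payoff is 0.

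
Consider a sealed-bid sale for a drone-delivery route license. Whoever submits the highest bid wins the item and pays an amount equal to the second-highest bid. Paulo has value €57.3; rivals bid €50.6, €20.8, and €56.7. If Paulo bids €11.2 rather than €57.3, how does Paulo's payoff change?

The highest competing bid is €56.7.
Bidding truthfully at €57.3: Paulo has the top bid, wins, and pays the second-highest bid €56.7. Payoff = €57.3 − €56.7 = €0.6.
Bidding €11.2: the top bid is €56.7 (a rival), so Paulo loses. Payoff = €0.0.
Change = €0.0 − €0.6 = -€0.6.

Change in payoff: -€0.6.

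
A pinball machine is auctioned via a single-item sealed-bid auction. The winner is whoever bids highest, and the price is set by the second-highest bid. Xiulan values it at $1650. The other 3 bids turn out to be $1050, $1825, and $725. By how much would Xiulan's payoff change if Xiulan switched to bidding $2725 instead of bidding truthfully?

Change in payoff: -$175.

The highest competing bid is $1825.
Bidding truthfully at $1650: the top bid is $1825 (a rival), so Xiulan loses. Payoff = $0.
Bidding $2725: Xiulan has the top bid, wins, and pays the second-highest bid $1825. Payoff = $1650 − $1825 = -$175.
Change = -$175 − $0 = -$175.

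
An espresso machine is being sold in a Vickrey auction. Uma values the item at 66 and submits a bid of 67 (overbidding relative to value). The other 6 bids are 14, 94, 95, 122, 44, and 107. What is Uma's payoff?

Highest competing bid: 122.
Uma's bid 67 is not the highest, so Uma loses, pays nothing, and earns zero payoff.

0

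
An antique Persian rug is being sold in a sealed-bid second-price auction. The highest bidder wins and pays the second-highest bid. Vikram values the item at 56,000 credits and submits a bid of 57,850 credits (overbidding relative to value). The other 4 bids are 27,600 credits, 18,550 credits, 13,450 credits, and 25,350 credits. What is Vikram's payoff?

28,400 credits

Highest competing bid: 27,600 credits.
Vikram's bid 57,850 credits is the highest overall, so Vikram wins and pays the second-highest bid, 27,600 credits.
Payoff = value − price = 56,000 credits − 27,600 credits = 28,400 credits.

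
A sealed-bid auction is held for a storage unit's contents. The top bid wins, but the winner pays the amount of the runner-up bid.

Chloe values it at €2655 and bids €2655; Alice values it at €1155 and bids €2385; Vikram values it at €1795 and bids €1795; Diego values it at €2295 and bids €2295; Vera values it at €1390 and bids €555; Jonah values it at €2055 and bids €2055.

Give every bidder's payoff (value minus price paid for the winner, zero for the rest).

Chloe €270, Alice €0, Vikram €0, Diego €0, Vera €0, Jonah €0.

Ordered from highest: Chloe €2655 > Alice €2385 > Diego €2295 > Jonah €2055 > Vikram €1795 > Vera €555.
Chloe has the top bid and wins; the price is the second-highest bid, €2385.
Chloe's payoff = €2655 − €2385 = €270. All other bidders lose, so their payoff is 0.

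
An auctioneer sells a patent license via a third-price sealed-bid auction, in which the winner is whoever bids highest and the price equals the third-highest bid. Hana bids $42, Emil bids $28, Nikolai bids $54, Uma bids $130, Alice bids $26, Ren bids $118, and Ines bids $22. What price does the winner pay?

$54

Bids in descending order: Uma $130; Ren $118; Nikolai $54; Hana $42; Emil $28; Alice $26; Ines $22.
Uma is the highest bidder, so Uma wins.
Under the third-price rule, the price is the third-highest bid: $54.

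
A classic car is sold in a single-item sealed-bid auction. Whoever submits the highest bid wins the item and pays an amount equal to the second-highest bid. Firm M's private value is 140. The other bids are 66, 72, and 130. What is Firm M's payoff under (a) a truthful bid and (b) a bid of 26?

(a) 10  (b) 0

The highest competing bid is 130.
Bidding truthfully at 140: Firm M has the top bid, wins, and pays the second-highest bid 130. Payoff = 140 − 130 = 10.
Bidding 26: the top bid is 130 (a rival), so Firm M loses. Payoff = 0.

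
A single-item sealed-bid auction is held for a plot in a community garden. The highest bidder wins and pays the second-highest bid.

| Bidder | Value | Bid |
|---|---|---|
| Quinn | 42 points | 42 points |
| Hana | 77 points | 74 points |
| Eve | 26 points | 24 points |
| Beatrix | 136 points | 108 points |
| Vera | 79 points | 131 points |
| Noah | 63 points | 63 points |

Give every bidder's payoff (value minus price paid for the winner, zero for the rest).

Quinn 0 points, Hana 0 points, Eve 0 points, Beatrix 0 points, Vera -29 points, Noah 0 points.

Sorted high to low: Vera 131 points; Beatrix 108 points; Hana 74 points; Noah 63 points; Quinn 42 points; Eve 24 points.
Vera has the top bid and wins; the price is the second-highest bid, 108 points.
Vera's payoff = 79 points − 108 points = -29 points. All other bidders lose, so their payoff is 0.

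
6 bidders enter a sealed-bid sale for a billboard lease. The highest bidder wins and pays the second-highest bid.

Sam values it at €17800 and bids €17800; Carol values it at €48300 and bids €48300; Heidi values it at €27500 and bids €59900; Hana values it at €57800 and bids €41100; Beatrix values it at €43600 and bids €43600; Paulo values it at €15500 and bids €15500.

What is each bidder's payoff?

Payoffs: Sam €0, Carol €0, Heidi -€20800, Hana €0, Beatrix €0, Paulo €0.

Ordered from highest: Heidi €59900 > Carol €48300 > Beatrix €43600 > Hana €41100 > Sam €17800 > Paulo €15500.
Heidi has the top bid and wins; the price is the second-highest bid, €48300.
Heidi's payoff = €27500 − €48300 = -€20800. All other bidders lose, so their payoff is 0.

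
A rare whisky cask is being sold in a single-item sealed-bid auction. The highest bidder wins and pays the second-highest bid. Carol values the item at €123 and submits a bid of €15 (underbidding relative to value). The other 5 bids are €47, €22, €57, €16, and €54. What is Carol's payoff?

Carol's payoff: €0.

Highest competing bid: €57.
Carol's bid €15 is not the highest, so Carol loses, pays nothing, and earns zero payoff.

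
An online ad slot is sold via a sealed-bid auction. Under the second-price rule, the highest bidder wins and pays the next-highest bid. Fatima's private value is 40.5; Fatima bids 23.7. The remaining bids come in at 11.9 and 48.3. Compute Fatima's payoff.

Payoff = 0.0.

Highest competing bid: 48.3.
Fatima's bid 23.7 is not the highest, so Fatima loses, pays nothing, and earns zero payoff.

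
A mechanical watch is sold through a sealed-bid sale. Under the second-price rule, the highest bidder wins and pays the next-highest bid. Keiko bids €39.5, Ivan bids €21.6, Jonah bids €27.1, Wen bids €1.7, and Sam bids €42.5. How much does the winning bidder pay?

Price paid: €39.5.

Bids in descending order: Sam €42.5, then Keiko €39.5, then Jonah €27.1, then Ivan €21.6, then Wen €1.7.
Sam has the highest bid, so Sam wins.
The second-highest bid is €39.5, so that is what Sam pays.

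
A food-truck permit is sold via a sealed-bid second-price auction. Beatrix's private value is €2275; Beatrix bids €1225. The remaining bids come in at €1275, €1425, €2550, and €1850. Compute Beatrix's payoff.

Highest competing bid: €2550.
Beatrix's bid €1225 is not the highest, so Beatrix loses, pays nothing, and earns zero payoff.

Payoff = €0.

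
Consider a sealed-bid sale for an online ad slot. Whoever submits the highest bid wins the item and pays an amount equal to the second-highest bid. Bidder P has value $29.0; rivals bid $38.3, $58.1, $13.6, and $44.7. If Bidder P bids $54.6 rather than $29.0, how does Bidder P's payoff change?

$0.0

The highest competing bid is $58.1.
Bidding truthfully at $29.0: the top bid is $58.1 (a rival), so Bidder P loses. Payoff = $0.0.
Bidding $54.6: the top bid is $58.1 (a rival), so Bidder P loses. Payoff = $0.0.
Change = $0.0 − $0.0 = $0.0.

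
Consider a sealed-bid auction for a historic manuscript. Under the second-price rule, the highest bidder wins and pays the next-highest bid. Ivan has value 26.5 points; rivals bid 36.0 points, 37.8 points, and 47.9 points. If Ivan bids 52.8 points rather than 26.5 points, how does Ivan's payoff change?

-21.4 points

The highest competing bid is 47.9 points.
Bidding truthfully at 26.5 points: the top bid is 47.9 points (a rival), so Ivan loses. Payoff = 0.0 points.
Bidding 52.8 points: Ivan has the top bid, wins, and pays the second-highest bid 47.9 points. Payoff = 26.5 points − 47.9 points = -21.4 points.
Change = -21.4 points − 0.0 points = -21.4 points.
Deviating from a truthful bid can only lose payoff in a second-price auction — never gain.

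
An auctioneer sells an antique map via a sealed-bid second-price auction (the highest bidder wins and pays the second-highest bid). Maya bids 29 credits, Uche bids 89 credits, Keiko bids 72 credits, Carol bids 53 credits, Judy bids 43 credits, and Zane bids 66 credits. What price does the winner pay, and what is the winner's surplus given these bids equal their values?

Price 72 credits; surplus 17 credits.

Bids in descending order: Uche 89 credits; Keiko 72 credits; Zane 66 credits; Carol 53 credits; Judy 43 credits; Maya 29 credits.
Uche is the highest bidder, so Uche wins.
Under the second-price rule, the price is the second-highest bid: 72 credits.
Surplus = 89 credits − 72 credits = 17 credits.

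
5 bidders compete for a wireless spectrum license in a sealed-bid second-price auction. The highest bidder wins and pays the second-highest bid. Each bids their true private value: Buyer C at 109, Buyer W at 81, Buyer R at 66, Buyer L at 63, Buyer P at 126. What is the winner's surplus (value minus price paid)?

Sorted high to low: Buyer P 126 > Buyer C 109 > Buyer W 81 > Buyer R 66 > Buyer L 63.
Buyer P wins with the top bid and pays the second-highest, 109.
Surplus = 126 − 109 = 17.

Surplus = 17.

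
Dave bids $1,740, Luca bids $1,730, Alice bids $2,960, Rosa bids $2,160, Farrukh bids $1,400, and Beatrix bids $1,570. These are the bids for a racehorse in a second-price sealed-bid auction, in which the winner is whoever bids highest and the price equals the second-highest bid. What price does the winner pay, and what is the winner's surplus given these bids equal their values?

Ordered from highest: Alice $2,960; Rosa $2,160; Dave $1,740; Luca $1,730; Beatrix $1,570; Farrukh $1,400.
Alice is the highest bidder, so Alice wins.
Under the second-price rule, the price is the second-highest bid: $2,160.
Surplus = $2,960 − $2,160 = $800.

The winner pays $2,160 for a surplus of $800.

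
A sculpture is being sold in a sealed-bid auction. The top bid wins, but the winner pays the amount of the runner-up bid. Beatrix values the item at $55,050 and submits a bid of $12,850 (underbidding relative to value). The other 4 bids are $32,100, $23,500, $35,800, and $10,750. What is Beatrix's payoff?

Highest competing bid: $35,800.
Beatrix's bid $12,850 is not the highest, so Beatrix loses, pays nothing, and earns zero payoff.

$0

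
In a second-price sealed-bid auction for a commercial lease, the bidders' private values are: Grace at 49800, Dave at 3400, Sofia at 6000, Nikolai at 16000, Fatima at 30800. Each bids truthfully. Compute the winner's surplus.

19000

Ranking the bids: Grace 49800 > Fatima 30800 > Nikolai 16000 > Sofia 6000 > Dave 3400.
Grace wins with the top bid and pays the second-highest, 30800.
Surplus = 49800 − 30800 = 19000.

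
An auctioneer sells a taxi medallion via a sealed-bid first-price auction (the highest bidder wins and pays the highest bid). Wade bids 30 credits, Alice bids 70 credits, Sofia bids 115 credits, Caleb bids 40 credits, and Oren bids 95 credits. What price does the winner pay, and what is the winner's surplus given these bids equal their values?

Price 115 credits; surplus 0 credits.

Bids in descending order: Sofia 115 credits, then Oren 95 credits, then Alice 70 credits, then Caleb 40 credits, then Wade 30 credits.
Sofia is the highest bidder, so Sofia wins.
Under the first-price rule, the price is the highest bid: 115 credits.
Surplus = 115 credits − 115 credits = 0 credits.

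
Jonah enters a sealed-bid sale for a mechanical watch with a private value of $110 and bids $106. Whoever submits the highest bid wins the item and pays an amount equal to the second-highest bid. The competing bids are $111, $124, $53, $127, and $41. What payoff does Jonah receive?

Highest competing bid: $127.
Jonah's bid $106 is not the highest, so Jonah loses, pays nothing, and earns zero payoff.

Jonah's payoff: $0.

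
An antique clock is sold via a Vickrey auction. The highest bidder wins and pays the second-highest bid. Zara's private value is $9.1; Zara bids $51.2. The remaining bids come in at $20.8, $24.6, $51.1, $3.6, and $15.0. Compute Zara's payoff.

Highest competing bid: $51.1.
Zara's bid $51.2 is the highest overall, so Zara wins and pays the second-highest bid, $51.1.
Payoff = value − price = $9.1 − $51.1 = -$42.0.
Overbidding won the item at a price above value — truthful bidding would have avoided this loss.

Payoff = -$42.0.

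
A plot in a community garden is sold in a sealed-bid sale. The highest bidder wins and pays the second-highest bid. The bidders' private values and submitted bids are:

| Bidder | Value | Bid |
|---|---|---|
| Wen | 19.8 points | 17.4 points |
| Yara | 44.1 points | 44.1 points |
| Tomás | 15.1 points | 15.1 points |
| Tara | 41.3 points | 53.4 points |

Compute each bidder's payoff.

Ordered from highest: Tara 53.4 points; Yara 44.1 points; Wen 17.4 points; Tomás 15.1 points.
Tara has the top bid and wins; the price is the second-highest bid, 44.1 points.
Tara's payoff = 41.3 points − 44.1 points = -2.8 points. All other bidders lose, so their payoff is 0.

Wen 0.0 points, Yara 0.0 points, Tomás 0.0 points, Tara -2.8 points.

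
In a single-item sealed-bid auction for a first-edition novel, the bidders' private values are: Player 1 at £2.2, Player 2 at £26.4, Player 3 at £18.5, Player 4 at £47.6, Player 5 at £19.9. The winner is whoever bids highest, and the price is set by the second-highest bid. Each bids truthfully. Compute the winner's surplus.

Ranking the bids: Player 4 £47.6 > Player 2 £26.4 > Player 5 £19.9 > Player 3 £18.5 > Player 1 £2.2.
Player 4 wins with the top bid and pays the second-highest, £26.4.
Surplus = £47.6 − £26.4 = £21.2.

Winner's surplus: £21.2.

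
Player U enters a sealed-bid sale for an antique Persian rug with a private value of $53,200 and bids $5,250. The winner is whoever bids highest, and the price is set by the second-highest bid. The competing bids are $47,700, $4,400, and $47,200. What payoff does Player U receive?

$0

Highest competing bid: $47,700.
Player U's bid $5,250 is not the highest, so Player U loses, pays nothing, and earns zero payoff.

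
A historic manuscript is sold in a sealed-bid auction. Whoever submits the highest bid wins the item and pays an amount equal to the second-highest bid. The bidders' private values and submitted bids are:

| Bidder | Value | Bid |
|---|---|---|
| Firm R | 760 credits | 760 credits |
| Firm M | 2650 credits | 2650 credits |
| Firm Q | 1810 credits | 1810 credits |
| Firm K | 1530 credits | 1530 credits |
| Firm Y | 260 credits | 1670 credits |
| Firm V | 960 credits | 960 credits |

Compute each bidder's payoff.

Firm R 0 credits, Firm M 840 credits, Firm Q 0 credits, Firm K 0 credits, Firm Y 0 credits, Firm V 0 credits.

Ordered from highest: Firm M 2650 credits, then Firm Q 1810 credits, then Firm Y 1670 credits, then Firm K 1530 credits, then Firm V 960 credits, then Firm R 760 credits.
Firm M has the top bid and wins; the price is the second-highest bid, 1810 credits.
Firm M's payoff = 2650 credits − 1810 credits = 840 credits. All other bidders lose, so their payoff is 0.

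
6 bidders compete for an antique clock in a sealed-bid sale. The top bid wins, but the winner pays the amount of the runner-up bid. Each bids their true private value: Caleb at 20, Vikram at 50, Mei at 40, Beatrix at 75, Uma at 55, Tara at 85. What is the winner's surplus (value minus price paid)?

Sorted high to low: Tara 85 > Beatrix 75 > Uma 55 > Vikram 50 > Mei 40 > Caleb 20.
Tara wins with the top bid and pays the second-highest, 75.
Surplus = 85 − 75 = 10.

Winner's surplus: 10.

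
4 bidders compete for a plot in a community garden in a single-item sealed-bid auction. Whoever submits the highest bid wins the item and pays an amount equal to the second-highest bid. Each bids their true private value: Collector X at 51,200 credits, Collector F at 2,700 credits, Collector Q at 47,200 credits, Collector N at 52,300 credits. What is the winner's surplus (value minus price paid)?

Surplus = 1,100 credits.

Sorted high to low: Collector N 52,300 credits > Collector X 51,200 credits > Collector Q 47,200 credits > Collector F 2,700 credits.
Collector N wins with the top bid and pays the second-highest, 51,200 credits.
Surplus = 52,300 credits − 51,200 credits = 1,100 credits.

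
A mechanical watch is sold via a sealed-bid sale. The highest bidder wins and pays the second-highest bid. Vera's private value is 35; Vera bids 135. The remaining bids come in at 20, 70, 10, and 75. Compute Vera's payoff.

Highest competing bid: 75.
Vera's bid 135 is the highest overall, so Vera wins and pays the second-highest bid, 75.
Payoff = value − price = 35 − 75 = -40.
Overbidding won the item at a price above value — truthful bidding would have avoided this loss.

Payoff = -40.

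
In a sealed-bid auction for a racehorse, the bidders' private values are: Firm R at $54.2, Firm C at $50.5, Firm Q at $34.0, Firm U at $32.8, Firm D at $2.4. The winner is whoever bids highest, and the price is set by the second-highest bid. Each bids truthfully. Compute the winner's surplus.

Ranking the bids: Firm R $54.2; Firm C $50.5; Firm Q $34.0; Firm U $32.8; Firm D $2.4.
Firm R wins with the top bid and pays the second-highest, $50.5.
Surplus = $54.2 − $50.5 = $3.7.

$3.7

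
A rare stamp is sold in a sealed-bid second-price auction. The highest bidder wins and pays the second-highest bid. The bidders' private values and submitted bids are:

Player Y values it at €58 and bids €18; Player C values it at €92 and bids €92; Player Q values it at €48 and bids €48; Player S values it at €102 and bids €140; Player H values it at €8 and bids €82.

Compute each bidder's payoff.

Player Y €0, Player C €0, Player Q €0, Player S €10, Player H €0.

Sorted high to low: Player S €140, then Player C €92, then Player H €82, then Player Q €48, then Player Y €18.
Player S has the top bid and wins; the price is the second-highest bid, €92.
Player S's payoff = €102 − €92 = €10. All other bidders lose, so their payoff is 0.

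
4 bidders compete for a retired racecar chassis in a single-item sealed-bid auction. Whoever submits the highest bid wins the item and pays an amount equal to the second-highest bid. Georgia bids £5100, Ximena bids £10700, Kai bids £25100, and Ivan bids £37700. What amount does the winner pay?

The winner pays £25100.

Sorted high to low: Ivan £37700; Kai £25100; Ximena £10700; Georgia £5100.
Ivan has the highest bid, so Ivan wins.
The second-highest bid is £25100, so that is what Ivan pays.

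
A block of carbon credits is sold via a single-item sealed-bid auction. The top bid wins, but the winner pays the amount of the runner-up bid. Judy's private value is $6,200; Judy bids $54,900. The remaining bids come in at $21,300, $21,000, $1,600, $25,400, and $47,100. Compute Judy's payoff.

Highest competing bid: $47,100.
Judy's bid $54,900 is the highest overall, so Judy wins and pays the second-highest bid, $47,100.
Payoff = value − price = $6,200 − $47,100 = -$40,900.
Overbidding won the item at a price above value — truthful bidding would have avoided this loss.

-$40,900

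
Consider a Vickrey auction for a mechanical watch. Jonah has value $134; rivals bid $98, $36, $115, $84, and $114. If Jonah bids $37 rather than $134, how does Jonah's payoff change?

-$19

The highest competing bid is $115.
Bidding truthfully at $134: Jonah has the top bid, wins, and pays the second-highest bid $115. Payoff = $134 − $115 = $19.
Bidding $37: the top bid is $115 (a rival), so Jonah loses. Payoff = $0.
Change = $0 − $19 = -$19.
This is the dominant-strategy logic: truthful bidding weakly beats any alternative.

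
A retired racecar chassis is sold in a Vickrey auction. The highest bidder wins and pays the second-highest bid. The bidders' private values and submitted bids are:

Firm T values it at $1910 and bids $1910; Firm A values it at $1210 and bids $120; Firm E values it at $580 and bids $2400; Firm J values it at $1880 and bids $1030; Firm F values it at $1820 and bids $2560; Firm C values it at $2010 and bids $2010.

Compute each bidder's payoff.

Payoffs: Firm T $0, Firm A $0, Firm E $0, Firm J $0, Firm F -$580, Firm C $0.

Ordered from highest: Firm F $2560, then Firm E $2400, then Firm C $2010, then Firm T $1910, then Firm J $1030, then Firm A $120.
Firm F has the top bid and wins; the price is the second-highest bid, $2400.
Firm F's payoff = $1820 − $2400 = -$580. All other bidders lose, so their payoff is 0.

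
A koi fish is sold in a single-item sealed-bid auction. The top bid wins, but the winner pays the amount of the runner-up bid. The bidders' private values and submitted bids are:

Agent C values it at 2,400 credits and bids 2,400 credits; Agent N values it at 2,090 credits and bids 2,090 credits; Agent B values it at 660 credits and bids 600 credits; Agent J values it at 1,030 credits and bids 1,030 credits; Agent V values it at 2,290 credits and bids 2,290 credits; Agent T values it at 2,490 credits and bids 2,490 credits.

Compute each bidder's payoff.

Sorted high to low: Agent T 2,490 credits > Agent C 2,400 credits > Agent V 2,290 credits > Agent N 2,090 credits > Agent J 1,030 credits > Agent B 600 credits.
Agent T has the top bid and wins; the price is the second-highest bid, 2,400 credits.
Agent T's payoff = 2,490 credits − 2,400 credits = 90 credits. All other bidders lose, so their payoff is 0.

Agent C 0 credits, Agent N 0 credits, Agent B 0 credits, Agent J 0 credits, Agent V 0 credits, Agent T 90 credits.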